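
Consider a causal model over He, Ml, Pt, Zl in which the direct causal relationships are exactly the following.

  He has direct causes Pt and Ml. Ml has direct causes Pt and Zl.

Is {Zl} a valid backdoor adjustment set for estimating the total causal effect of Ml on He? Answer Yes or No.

No

Backdoor paths from Ml to He (paths whose first edge points into Ml):
  P1: Ml <- Pt -> He
Condition 1 (no descendant of Ml in the set): holds — descendants of Ml are {He}; none are in {Zl}.
Condition 2 (every backdoor path blocked by {Zl}):
  P1: open — no interior node is in the conditioning set.
{Zl} does not satisfy the backdoor criterion.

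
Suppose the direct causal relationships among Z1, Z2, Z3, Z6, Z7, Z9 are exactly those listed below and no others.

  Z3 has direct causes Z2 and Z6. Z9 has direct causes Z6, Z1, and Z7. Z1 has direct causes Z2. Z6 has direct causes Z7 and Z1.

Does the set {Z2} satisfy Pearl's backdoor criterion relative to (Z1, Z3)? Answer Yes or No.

Backdoor paths from Z1 to Z3 (paths whose first edge points into Z1):
  P1: Z1 <- Z2 -> Z3
Condition 1 (no descendant of Z1 in the set): holds — descendants of Z1 are {Z3, Z6, Z9}; none are in {Z2}.
Condition 2 (every backdoor path blocked by {Z2}):
  P1: blocked at fork node Z2 ∈ conditioning set.
{Z2} satisfies the backdoor criterion.

Yes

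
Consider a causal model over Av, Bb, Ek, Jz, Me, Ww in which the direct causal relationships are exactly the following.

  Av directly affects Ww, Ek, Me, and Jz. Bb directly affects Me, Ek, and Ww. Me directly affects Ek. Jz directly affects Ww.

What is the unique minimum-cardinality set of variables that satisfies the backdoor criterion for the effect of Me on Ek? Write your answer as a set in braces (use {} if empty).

{Av, Bb}

Variables eligible for adjustment (non-descendants of Me, excluding Me and Ek): {Av, Bb, Jz, Ww}.
Backdoor paths from Me to Ek:
  P1: Me <- Av -> Ek
  P2: Me <- Av -> Jz -> Ww <- Bb -> Ek
  P3: Me <- Av -> Ww <- Bb -> Ek
  P4: Me <- Bb -> Ek
  P5: Me <- Bb -> Ww <- Av -> Ek
  P6: Me <- Bb -> Ww <- Jz <- Av -> Ek
The empty set is not sufficient: P1 (Me <- Av -> Ek) has no collider blocking it and no conditioned non-collider, so it is open.
Try {Av, Bb}:
  P1: blocked at fork node Av ∈ conditioning set.
  P2: blocked at fork node Av ∈ conditioning set.
  P3: blocked at fork node Av ∈ conditioning set.
  P4: blocked at fork node Bb ∈ conditioning set.
  P5: blocked at fork node Bb ∈ conditioning set.
  P6: blocked at fork node Bb ∈ conditioning set.
{Av, Bb} contains no descendant of Me and blocks every backdoor path.
Every element of {Av, Bb} is needed (dropping Av leaves P1 open; dropping Bb leaves P4 open), so no proper subset is valid.
Among all size-2 subsets of the eligible variables, only {Av, Bb} blocks every backdoor path, so it is the unique smallest valid adjustment set.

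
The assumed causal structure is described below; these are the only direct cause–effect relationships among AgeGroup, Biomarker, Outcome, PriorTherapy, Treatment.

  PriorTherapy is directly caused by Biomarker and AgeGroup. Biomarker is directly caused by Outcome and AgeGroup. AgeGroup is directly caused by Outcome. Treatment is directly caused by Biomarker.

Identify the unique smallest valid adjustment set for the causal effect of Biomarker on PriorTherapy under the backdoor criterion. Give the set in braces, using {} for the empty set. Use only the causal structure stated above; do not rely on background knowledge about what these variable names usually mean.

{AgeGroup}

Variables eligible for adjustment (non-descendants of Biomarker, excluding Biomarker and PriorTherapy): {AgeGroup, Outcome}.
Backdoor paths from Biomarker to PriorTherapy:
  P1: Biomarker <- Outcome -> AgeGroup -> PriorTherapy
  P2: Biomarker <- AgeGroup -> PriorTherapy
The empty set is not sufficient: P1 (Biomarker <- Outcome -> AgeGroup -> PriorTherapy) has no collider blocking it and no conditioned non-collider, so it is open.
Try {AgeGroup}:
  P1: blocked at chain node AgeGroup ∈ conditioning set.
  P2: blocked at fork node AgeGroup ∈ conditioning set.
{AgeGroup} contains no descendant of Biomarker and blocks every backdoor path.
No other singleton works — e.g. {Outcome} leaves P2 open — so {AgeGroup} is the unique smallest valid adjustment set.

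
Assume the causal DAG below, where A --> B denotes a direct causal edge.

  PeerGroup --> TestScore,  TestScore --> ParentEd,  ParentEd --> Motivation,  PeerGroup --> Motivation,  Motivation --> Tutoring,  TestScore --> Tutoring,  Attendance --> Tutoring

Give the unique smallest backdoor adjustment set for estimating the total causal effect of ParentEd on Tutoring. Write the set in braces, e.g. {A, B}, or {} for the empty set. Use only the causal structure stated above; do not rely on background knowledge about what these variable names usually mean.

{TestScore}

Variables eligible for adjustment (non-descendants of ParentEd, excluding ParentEd and Tutoring): {Attendance, PeerGroup, TestScore}.
Backdoor paths from ParentEd to Tutoring:
  P1: ParentEd <- TestScore <- PeerGroup -> Motivation -> Tutoring
  P2: ParentEd <- TestScore -> Tutoring
The empty set is not sufficient: P1 (ParentEd <- TestScore <- PeerGroup -> Motivation -> Tutoring) has no collider blocking it and no conditioned non-collider, so it is open.
Try {TestScore}:
  P1: blocked at chain node TestScore ∈ conditioning set.
  P2: blocked at fork node TestScore ∈ conditioning set.
{TestScore} contains no descendant of ParentEd and blocks every backdoor path.
No other singleton works — e.g. {PeerGroup} leaves P2 open — so {TestScore} is the unique smallest valid adjustment set.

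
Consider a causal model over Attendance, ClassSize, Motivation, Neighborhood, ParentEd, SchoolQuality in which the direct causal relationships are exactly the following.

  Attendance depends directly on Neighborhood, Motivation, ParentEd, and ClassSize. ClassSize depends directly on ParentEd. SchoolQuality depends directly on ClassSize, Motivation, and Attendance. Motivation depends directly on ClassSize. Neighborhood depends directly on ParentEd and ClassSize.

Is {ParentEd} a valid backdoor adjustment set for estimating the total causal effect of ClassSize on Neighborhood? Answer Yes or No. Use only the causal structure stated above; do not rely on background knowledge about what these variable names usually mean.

Backdoor paths from ClassSize to Neighborhood (paths whose first edge points into ClassSize):
  P1: ClassSize <- ParentEd -> Neighborhood
  P2: ClassSize <- ParentEd -> Attendance <- Neighborhood
Condition 1 (no descendant of ClassSize in the set): holds — descendants of ClassSize are {Attendance, Motivation, Neighborhood, SchoolQuality}; none are in {ParentEd}.
Condition 2 (every backdoor path blocked by {ParentEd}):
  P1: blocked at fork node ParentEd ∈ conditioning set.
  P2: blocked at fork node ParentEd ∈ conditioning set.
{ParentEd} satisfies the backdoor criterion.

Yes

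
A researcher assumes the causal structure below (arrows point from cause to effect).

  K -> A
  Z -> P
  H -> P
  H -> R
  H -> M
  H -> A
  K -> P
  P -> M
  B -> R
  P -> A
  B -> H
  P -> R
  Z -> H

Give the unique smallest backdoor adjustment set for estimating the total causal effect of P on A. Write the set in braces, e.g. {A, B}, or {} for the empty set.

{H, K}

Variables eligible for adjustment (non-descendants of P, excluding P and A): {B, H, K, Z}.
Backdoor paths from P to A:
  P1: P <- Z -> H -> A
  P2: P <- K -> A
  P3: P <- H -> A
The empty set is not sufficient: P1 (P <- Z -> H -> A) has no collider blocking it and no conditioned non-collider, so it is open.
Try {H, K}:
  P1: blocked at chain node H ∈ conditioning set.
  P2: blocked at fork node K ∈ conditioning set.
  P3: blocked at fork node H ∈ conditioning set.
{H, K} contains no descendant of P and blocks every backdoor path.
Every element of {H, K} is needed (dropping H leaves P1 open; dropping K leaves P2 open), so no proper subset is valid.
Among all size-2 subsets of the eligible variables, only {H, K} blocks every backdoor path, so it is the unique smallest valid adjustment set.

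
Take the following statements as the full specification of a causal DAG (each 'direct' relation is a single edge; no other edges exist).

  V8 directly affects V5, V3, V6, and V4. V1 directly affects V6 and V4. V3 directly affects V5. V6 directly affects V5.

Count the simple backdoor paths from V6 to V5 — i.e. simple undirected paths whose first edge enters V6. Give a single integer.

4

A backdoor path from V6 to V5 is any simple undirected path whose first edge points into V6 (i.e. leaves V6 via a parent).
Parents of V6: {V1, V8}.
Enumerating:
  P1: V6 <- V8 -> V3 -> V5
  P2: V6 <- V8 -> V5
  P3: V6 <- V1 -> V4 <- V8 -> V3 -> V5
  P4: V6 <- V1 -> V4 <- V8 -> V5
That exhausts the simple backdoor paths. Count: 4.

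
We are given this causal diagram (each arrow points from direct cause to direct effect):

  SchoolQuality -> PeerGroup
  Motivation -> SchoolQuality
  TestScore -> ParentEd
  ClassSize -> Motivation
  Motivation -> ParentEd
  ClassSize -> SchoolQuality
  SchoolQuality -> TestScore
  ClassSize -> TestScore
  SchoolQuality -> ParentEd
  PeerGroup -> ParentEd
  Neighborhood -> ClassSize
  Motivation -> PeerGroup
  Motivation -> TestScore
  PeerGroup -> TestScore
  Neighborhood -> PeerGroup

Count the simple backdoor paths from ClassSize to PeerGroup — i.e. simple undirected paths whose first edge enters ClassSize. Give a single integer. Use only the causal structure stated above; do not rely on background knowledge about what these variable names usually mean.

A backdoor path from ClassSize to PeerGroup is any simple undirected path whose first edge points into ClassSize (i.e. leaves ClassSize via a parent).
Parents of ClassSize: {Neighborhood}.
Enumerating:
  P1: ClassSize <- Neighborhood -> PeerGroup
That exhausts the simple backdoor paths. Count: 1.

1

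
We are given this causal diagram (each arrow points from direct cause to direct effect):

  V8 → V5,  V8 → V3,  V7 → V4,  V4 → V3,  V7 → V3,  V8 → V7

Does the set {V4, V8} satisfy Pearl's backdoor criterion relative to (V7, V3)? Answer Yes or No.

No

Backdoor paths from V7 to V3 (paths whose first edge points into V7):
  P1: V7 <- V8 -> V3
Condition 1 (no descendant of V7 in the set): FAILS — V4 is a descendant of V7.
Condition 2 (every backdoor path blocked by {V4, V8}):
  P1: blocked at fork node V8 ∈ conditioning set.
{V4, V8} does not satisfy the backdoor criterion.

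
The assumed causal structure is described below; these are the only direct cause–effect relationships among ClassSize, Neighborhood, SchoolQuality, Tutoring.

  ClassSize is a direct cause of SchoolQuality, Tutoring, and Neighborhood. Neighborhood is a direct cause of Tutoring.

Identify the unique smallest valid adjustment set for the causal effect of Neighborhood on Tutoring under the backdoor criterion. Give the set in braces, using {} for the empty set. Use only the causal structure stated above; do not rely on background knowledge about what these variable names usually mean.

{ClassSize}

Variables eligible for adjustment (non-descendants of Neighborhood, excluding Neighborhood and Tutoring): {ClassSize, SchoolQuality}.
Backdoor paths from Neighborhood to Tutoring:
  P1: Neighborhood <- ClassSize -> Tutoring
The empty set is not sufficient: P1 (Neighborhood <- ClassSize -> Tutoring) has no collider blocking it and no conditioned non-collider, so it is open.
Try {ClassSize}:
  P1: blocked at fork node ClassSize ∈ conditioning set.
{ClassSize} contains no descendant of Neighborhood and blocks every backdoor path.
No other singleton works — e.g. {SchoolQuality} leaves P1 open — so {ClassSize} is the unique smallest valid adjustment set.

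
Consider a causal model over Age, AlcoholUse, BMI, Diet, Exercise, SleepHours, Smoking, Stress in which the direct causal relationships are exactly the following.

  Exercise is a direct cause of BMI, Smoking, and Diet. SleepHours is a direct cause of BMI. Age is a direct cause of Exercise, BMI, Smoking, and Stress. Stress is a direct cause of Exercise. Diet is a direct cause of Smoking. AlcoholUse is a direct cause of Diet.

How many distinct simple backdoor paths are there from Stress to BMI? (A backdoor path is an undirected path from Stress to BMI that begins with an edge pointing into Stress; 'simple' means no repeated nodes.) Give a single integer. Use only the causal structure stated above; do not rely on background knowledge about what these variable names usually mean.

A backdoor path from Stress to BMI is any simple undirected path whose first edge points into Stress (i.e. leaves Stress via a parent).
Parents of Stress: {Age}.
Enumerating:
  P1: Stress <- Age -> Exercise -> BMI
  P2: Stress <- Age -> Smoking <- Exercise -> BMI
  P3: Stress <- Age -> Smoking <- Diet <- Exercise -> BMI
  P4: Stress <- Age -> BMI
That exhausts the simple backdoor paths. Count: 4.

4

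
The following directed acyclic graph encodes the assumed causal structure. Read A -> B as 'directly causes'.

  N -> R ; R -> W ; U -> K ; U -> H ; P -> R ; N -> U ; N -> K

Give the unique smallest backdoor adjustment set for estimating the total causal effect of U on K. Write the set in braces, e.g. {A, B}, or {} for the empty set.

Variables eligible for adjustment (non-descendants of U, excluding U and K): {N, P, R, W}.
Backdoor paths from U to K:
  P1: U <- N -> K
The empty set is not sufficient: P1 (U <- N -> K) has no collider blocking it and no conditioned non-collider, so it is open.
Try {N}:
  P1: blocked at fork node N ∈ conditioning set.
{N} contains no descendant of U and blocks every backdoor path.
No other singleton works — e.g. {P} leaves P1 open — so {N} is the unique smallest valid adjustment set.

{N}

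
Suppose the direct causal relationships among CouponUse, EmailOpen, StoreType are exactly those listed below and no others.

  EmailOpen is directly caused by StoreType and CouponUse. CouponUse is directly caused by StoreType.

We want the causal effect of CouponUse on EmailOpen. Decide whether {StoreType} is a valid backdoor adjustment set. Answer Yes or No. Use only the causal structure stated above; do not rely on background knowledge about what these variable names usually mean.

Yes

Backdoor paths from CouponUse to EmailOpen (paths whose first edge points into CouponUse):
  P1: CouponUse <- StoreType -> EmailOpen
Condition 1 (no descendant of CouponUse in the set): holds — descendants of CouponUse are {EmailOpen}; none are in {StoreType}.
Condition 2 (every backdoor path blocked by {StoreType}):
  P1: blocked at fork node StoreType ∈ conditioning set.
{StoreType} satisfies the backdoor criterion.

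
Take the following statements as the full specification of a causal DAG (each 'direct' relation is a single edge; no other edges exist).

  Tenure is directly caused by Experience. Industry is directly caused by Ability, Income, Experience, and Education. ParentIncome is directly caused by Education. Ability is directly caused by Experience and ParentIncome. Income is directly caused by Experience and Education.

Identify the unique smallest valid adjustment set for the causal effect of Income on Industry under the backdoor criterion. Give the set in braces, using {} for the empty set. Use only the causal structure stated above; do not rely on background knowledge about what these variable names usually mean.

Variables eligible for adjustment (non-descendants of Income, excluding Income and Industry): {Ability, Education, Experience, ParentIncome, Tenure}.
Backdoor paths from Income to Industry:
  P1: Income <- Education -> ParentIncome -> Ability <- Experience -> Industry
  P2: Income <- Education -> ParentIncome -> Ability -> Industry
  P3: Income <- Education -> Industry
  P4: Income <- Experience -> Ability <- ParentIncome <- Education -> Industry
  P5: Income <- Experience -> Ability -> Industry
  P6: Income <- Experience -> Industry
The empty set is not sufficient: P2 (Income <- Education -> ParentIncome -> Ability -> Industry) has no collider blocking it and no conditioned non-collider, so it is open.
Try {Education, Experience}:
  P1: blocked at fork node Education ∈ conditioning set.
  P2: blocked at fork node Education ∈ conditioning set.
  P3: blocked at fork node Education ∈ conditioning set.
  P4: blocked at fork node Experience ∈ conditioning set.
  P5: blocked at fork node Experience ∈ conditioning set.
  P6: blocked at fork node Experience ∈ conditioning set.
{Education, Experience} contains no descendant of Income and blocks every backdoor path.
Every element of {Education, Experience} is needed (dropping Education leaves P2 open; dropping Experience leaves P5 open), so no proper subset is valid.
Among all size-2 subsets of the eligible variables, only {Education, Experience} blocks every backdoor path, so it is the unique smallest valid adjustment set.

{Education, Experience}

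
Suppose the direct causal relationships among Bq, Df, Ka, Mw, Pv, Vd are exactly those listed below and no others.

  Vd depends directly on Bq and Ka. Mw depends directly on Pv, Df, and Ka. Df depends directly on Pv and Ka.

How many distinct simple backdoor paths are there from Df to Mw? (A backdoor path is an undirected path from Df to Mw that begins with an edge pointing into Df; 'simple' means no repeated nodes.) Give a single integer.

2

A backdoor path from Df to Mw is any simple undirected path whose first edge points into Df (i.e. leaves Df via a parent).
Parents of Df: {Ka, Pv}.
Enumerating:
  P1: Df <- Ka -> Mw
  P2: Df <- Pv -> Mw
That exhausts the simple backdoor paths. Count: 2.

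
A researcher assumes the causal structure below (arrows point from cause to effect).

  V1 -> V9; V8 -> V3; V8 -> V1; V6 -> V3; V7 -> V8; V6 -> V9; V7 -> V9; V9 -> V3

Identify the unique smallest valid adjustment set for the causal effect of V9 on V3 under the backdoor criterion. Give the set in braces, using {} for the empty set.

{V6, V8}

Variables eligible for adjustment (non-descendants of V9, excluding V9 and V3): {V1, V6, V7, V8}.
Backdoor paths from V9 to V3:
  P1: V9 <- V7 -> V8 -> V3
  P2: V9 <- V1 <- V8 -> V3
  P3: V9 <- V6 -> V3
The empty set is not sufficient: P1 (V9 <- V7 -> V8 -> V3) has no collider blocking it and no conditioned non-collider, so it is open.
Try {V6, V8}:
  P1: blocked at chain node V8 ∈ conditioning set.
  P2: blocked at fork node V8 ∈ conditioning set.
  P3: blocked at fork node V6 ∈ conditioning set.
{V6, V8} contains no descendant of V9 and blocks every backdoor path.
Every element of {V6, V8} is needed (dropping V6 leaves P3 open; dropping V8 leaves P1 open), so no proper subset is valid.
Among all size-2 subsets of the eligible variables, only {V6, V8} blocks every backdoor path, so it is the unique smallest valid adjustment set.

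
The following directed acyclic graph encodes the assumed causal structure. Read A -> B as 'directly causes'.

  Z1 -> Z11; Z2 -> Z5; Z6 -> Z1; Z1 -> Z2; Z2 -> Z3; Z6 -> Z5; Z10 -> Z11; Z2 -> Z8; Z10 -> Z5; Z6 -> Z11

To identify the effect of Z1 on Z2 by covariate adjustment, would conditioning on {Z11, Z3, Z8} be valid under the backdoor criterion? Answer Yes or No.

No

Backdoor paths from Z1 to Z2 (paths whose first edge points into Z1):
  P1: Z1 <- Z6 -> Z11 <- Z10 -> Z5 <- Z2
  P2: Z1 <- Z6 -> Z5 <- Z2
Condition 1 (no descendant of Z1 in the set): FAILS — Z11, Z3, and Z8 are descendants of Z1.
Condition 2 (every backdoor path blocked by {Z11, Z3, Z8}):
  P1: blocked at collider Z5 (neither it nor any descendant is in the conditioning set).
  P2: blocked at collider Z5 (neither it nor any descendant is in the conditioning set).
{Z11, Z3, Z8} does not satisfy the backdoor criterion.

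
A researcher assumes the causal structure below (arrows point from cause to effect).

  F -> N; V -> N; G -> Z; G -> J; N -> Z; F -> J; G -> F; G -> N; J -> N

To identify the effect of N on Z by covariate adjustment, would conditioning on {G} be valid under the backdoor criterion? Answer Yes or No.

Yes

Backdoor paths from N to Z (paths whose first edge points into N):
  P1: N <- G -> Z
  P2: N <- F <- G -> Z
  P3: N <- F -> J <- G -> Z
  P4: N <- J <- G -> Z
  P5: N <- J <- F <- G -> Z
Condition 1 (no descendant of N in the set): holds — descendants of N are {Z}; none are in {G}.
Condition 2 (every backdoor path blocked by {G}):
  P1: blocked at fork node G ∈ conditioning set.
  P2: blocked at fork node G ∈ conditioning set.
  P3: blocked at collider J (neither it nor any descendant is in the conditioning set).
  P4: blocked at fork node G ∈ conditioning set.
  P5: blocked at fork node G ∈ conditioning set.
{G} satisfies the backdoor criterion.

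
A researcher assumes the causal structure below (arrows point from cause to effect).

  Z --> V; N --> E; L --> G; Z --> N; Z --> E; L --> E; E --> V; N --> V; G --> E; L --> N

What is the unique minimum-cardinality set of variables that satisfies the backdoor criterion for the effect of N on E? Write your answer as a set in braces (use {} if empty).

Variables eligible for adjustment (non-descendants of N, excluding N and E): {G, L, Z}.
Backdoor paths from N to E:
  P1: N <- L -> G -> E
  P2: N <- L -> E
  P3: N <- Z -> E
  P4: N <- Z -> V <- E
The empty set is not sufficient: P1 (N <- L -> G -> E) has no collider blocking it and no conditioned non-collider, so it is open.
Try {L, Z}:
  P1: blocked at fork node L ∈ conditioning set.
  P2: blocked at fork node L ∈ conditioning set.
  P3: blocked at fork node Z ∈ conditioning set.
  P4: blocked at fork node Z ∈ conditioning set.
{L, Z} contains no descendant of N and blocks every backdoor path.
Every element of {L, Z} is needed (dropping L leaves P1 open; dropping Z leaves P3 open), so no proper subset is valid.
Among all size-2 subsets of the eligible variables, only {L, Z} blocks every backdoor path, so it is the unique smallest valid adjustment set.

{L, Z}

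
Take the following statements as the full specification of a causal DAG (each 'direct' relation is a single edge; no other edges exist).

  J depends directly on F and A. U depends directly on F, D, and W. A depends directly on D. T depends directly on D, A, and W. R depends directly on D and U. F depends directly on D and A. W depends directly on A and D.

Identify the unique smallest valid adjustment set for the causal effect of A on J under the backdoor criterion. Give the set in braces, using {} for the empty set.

Variables eligible for adjustment (non-descendants of A, excluding A and J): {D}.
Backdoor paths from A to J:
  P1: A <- D -> F -> J
  P2: A <- D -> W -> U <- F -> J
  P3: A <- D -> U <- F -> J
  P4: A <- D -> T <- W -> U <- F -> J
  P5: A <- D -> R <- U <- F -> J
The empty set is not sufficient: P1 (A <- D -> F -> J) has no collider blocking it and no conditioned non-collider, so it is open.
Try {D}:
  P1: blocked at fork node D ∈ conditioning set.
  P2: blocked at fork node D ∈ conditioning set.
  P3: blocked at fork node D ∈ conditioning set.
  P4: blocked at fork node D ∈ conditioning set.
  P5: blocked at fork node D ∈ conditioning set.
{D} contains no descendant of A and blocks every backdoor path.
{D} is the unique smallest valid adjustment set.

{D}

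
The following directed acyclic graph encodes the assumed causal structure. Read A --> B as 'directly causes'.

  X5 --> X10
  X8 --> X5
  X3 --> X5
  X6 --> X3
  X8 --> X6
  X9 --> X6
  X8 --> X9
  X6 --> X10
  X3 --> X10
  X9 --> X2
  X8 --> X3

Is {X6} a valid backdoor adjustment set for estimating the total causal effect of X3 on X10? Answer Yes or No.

Backdoor paths from X3 to X10 (paths whose first edge points into X3):
  P1: X3 <- X8 -> X9 -> X6 -> X10
  P2: X3 <- X8 -> X6 -> X10
  P3: X3 <- X8 -> X5 -> X10
  P4: X3 <- X6 <- X8 -> X5 -> X10
  P5: X3 <- X6 <- X9 <- X8 -> X5 -> X10
  P6: X3 <- X6 -> X10
Condition 1 (no descendant of X3 in the set): holds — descendants of X3 are {X10, X5}; none are in {X6}.
Condition 2 (every backdoor path blocked by {X6}):
  P1: blocked at chain node X6 ∈ conditioning set.
  P2: blocked at chain node X6 ∈ conditioning set.
  P3: open — no interior node is in the conditioning set.
  P4: blocked at chain node X6 ∈ conditioning set.
  P5: blocked at chain node X6 ∈ conditioning set.
  P6: blocked at fork node X6 ∈ conditioning set.
{X6} does not satisfy the backdoor criterion.

No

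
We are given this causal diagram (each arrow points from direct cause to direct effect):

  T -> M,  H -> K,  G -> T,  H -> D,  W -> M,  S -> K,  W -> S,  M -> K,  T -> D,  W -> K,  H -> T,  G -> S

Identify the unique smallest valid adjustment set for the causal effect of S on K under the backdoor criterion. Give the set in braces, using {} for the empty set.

Variables eligible for adjustment (non-descendants of S, excluding S and K): {D, G, H, M, T, W}.
Backdoor paths from S to K:
  P1: S <- W -> M <- T <- H -> K
  P2: S <- W -> M <- T -> D <- H -> K
  P3: S <- W -> M -> K
  P4: S <- W -> K
  P5: S <- G -> T <- H -> K
  P6: S <- G -> T -> M <- W -> K
  P7: S <- G -> T -> M -> K
  P8: S <- G -> T -> D <- H -> K
The empty set is not sufficient: P3 (S <- W -> M -> K) has no collider blocking it and no conditioned non-collider, so it is open.
Try {G, W}:
  P1: blocked at fork node W ∈ conditioning set.
  P2: blocked at fork node W ∈ conditioning set.
  P3: blocked at fork node W ∈ conditioning set.
  P4: blocked at fork node W ∈ conditioning set.
  P5: blocked at fork node G ∈ conditioning set.
  P6: blocked at fork node G ∈ conditioning set.
  P7: blocked at fork node G ∈ conditioning set.
  P8: blocked at fork node G ∈ conditioning set.
{G, W} contains no descendant of S and blocks every backdoor path.
Every element of {G, W} is needed (dropping G leaves P7 open; dropping W leaves P3 open), so no proper subset is valid.
Among all size-2 subsets of the eligible variables, only {G, W} blocks every backdoor path, so it is the unique smallest valid adjustment set.

{G, W}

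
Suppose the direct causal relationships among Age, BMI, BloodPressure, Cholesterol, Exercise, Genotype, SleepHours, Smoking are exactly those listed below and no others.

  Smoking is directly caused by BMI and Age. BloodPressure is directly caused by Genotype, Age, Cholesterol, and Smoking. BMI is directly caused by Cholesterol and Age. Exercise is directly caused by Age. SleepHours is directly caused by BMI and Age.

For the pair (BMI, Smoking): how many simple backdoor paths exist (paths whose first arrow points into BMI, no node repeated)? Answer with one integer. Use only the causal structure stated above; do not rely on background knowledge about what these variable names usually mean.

A backdoor path from BMI to Smoking is any simple undirected path whose first edge points into BMI (i.e. leaves BMI via a parent).
Parents of BMI: {Age, Cholesterol}.
Enumerating:
  P1: BMI <- Cholesterol -> BloodPressure <- Age -> Smoking
  P2: BMI <- Cholesterol -> BloodPressure <- Smoking
  P3: BMI <- Age -> Smoking
  P4: BMI <- Age -> BloodPressure <- Smoking
That exhausts the simple backdoor paths. Count: 4.

4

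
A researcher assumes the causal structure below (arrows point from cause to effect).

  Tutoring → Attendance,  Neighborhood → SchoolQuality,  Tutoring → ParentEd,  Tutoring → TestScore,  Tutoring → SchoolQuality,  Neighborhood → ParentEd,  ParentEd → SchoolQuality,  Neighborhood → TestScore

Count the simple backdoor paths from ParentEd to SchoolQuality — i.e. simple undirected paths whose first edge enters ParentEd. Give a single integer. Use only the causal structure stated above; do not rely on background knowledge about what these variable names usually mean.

4

A backdoor path from ParentEd to SchoolQuality is any simple undirected path whose first edge points into ParentEd (i.e. leaves ParentEd via a parent).
Parents of ParentEd: {Neighborhood, Tutoring}.
Enumerating:
  P1: ParentEd <- Tutoring -> TestScore <- Neighborhood -> SchoolQuality
  P2: ParentEd <- Tutoring -> SchoolQuality
  P3: ParentEd <- Neighborhood -> TestScore <- Tutoring -> SchoolQuality
  P4: ParentEd <- Neighborhood -> SchoolQuality
That exhausts the simple backdoor paths. Count: 4.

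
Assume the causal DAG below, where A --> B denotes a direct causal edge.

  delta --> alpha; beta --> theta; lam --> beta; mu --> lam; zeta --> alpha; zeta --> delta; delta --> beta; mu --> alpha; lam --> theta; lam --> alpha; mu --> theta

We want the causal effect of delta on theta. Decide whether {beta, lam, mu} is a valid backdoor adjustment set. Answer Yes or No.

No

Backdoor paths from delta to theta (paths whose first edge points into delta):
  P1: delta <- zeta -> alpha <- mu -> lam -> beta -> theta
  P2: delta <- zeta -> alpha <- mu -> lam -> theta
  P3: delta <- zeta -> alpha <- mu -> theta
  P4: delta <- zeta -> alpha <- lam <- mu -> theta
  P5: delta <- zeta -> alpha <- lam -> beta -> theta
  P6: delta <- zeta -> alpha <- lam -> theta
Condition 1 (no descendant of delta in the set): FAILS — beta is a descendant of delta.
Condition 2 (every backdoor path blocked by {beta, lam, mu}):
  P1: blocked at collider alpha (neither it nor any descendant is in the conditioning set).
  P2: blocked at collider alpha (neither it nor any descendant is in the conditioning set).
  P3: blocked at collider alpha (neither it nor any descendant is in the conditioning set).
  P4: blocked at collider alpha (neither it nor any descendant is in the conditioning set).
  P5: blocked at collider alpha (neither it nor any descendant is in the conditioning set).
  P6: blocked at collider alpha (neither it nor any descendant is in the conditioning set).
{beta, lam, mu} does not satisfy the backdoor criterion.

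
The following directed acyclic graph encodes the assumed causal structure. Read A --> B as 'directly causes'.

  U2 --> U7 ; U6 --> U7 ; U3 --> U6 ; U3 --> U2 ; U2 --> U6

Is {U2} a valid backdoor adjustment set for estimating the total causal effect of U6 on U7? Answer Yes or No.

Backdoor paths from U6 to U7 (paths whose first edge points into U6):
  P1: U6 <- U3 -> U2 -> U7
  P2: U6 <- U2 -> U7
Condition 1 (no descendant of U6 in the set): holds — descendants of U6 are {U7}; none are in {U2}.
Condition 2 (every backdoor path blocked by {U2}):
  P1: blocked at chain node U2 ∈ conditioning set.
  P2: blocked at fork node U2 ∈ conditioning set.
{U2} satisfies the backdoor criterion.

Yes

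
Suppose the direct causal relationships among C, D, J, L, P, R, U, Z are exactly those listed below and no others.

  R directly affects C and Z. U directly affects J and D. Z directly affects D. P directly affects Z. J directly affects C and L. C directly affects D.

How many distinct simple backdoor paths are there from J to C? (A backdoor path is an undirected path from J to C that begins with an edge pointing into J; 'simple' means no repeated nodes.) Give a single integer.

2

A backdoor path from J to C is any simple undirected path whose first edge points into J (i.e. leaves J via a parent).
Parents of J: {U}.
Enumerating:
  P1: J <- U -> D <- Z <- R -> C
  P2: J <- U -> D <- C
That exhausts the simple backdoor paths. Count: 2.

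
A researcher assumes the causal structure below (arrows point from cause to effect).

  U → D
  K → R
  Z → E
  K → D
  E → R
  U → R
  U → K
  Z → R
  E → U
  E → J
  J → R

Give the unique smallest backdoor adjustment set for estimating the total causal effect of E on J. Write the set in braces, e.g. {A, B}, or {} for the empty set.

Variables eligible for adjustment (non-descendants of E, excluding E and J): {Z}.
Backdoor paths from E to J:
  P1: E <- Z -> R <- J
Each backdoor path contains an unconditioned collider, so every path is already blocked with the empty conditioning set:
  P1: blocked at collider R (neither it nor any descendant is in the conditioning set).
The empty set is therefore the unique smallest valid set.

{}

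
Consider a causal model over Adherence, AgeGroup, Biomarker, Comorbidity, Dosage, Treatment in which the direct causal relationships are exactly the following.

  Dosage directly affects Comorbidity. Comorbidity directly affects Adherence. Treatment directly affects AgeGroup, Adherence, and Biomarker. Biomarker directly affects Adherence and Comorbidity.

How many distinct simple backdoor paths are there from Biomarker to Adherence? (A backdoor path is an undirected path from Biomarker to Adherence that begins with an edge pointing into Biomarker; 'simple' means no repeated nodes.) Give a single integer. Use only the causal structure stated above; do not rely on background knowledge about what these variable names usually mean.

A backdoor path from Biomarker to Adherence is any simple undirected path whose first edge points into Biomarker (i.e. leaves Biomarker via a parent).
Parents of Biomarker: {Treatment}.
Enumerating:
  P1: Biomarker <- Treatment -> Adherence
That exhausts the simple backdoor paths. Count: 1.

1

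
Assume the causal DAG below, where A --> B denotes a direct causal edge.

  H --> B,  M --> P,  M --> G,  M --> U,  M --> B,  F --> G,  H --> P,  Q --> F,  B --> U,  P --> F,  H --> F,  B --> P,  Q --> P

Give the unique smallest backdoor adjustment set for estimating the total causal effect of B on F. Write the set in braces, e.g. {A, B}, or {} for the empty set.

Variables eligible for adjustment (non-descendants of B, excluding B and F): {H, M, Q}.
Backdoor paths from B to F:
  P1: B <- M -> P <- H -> F
  P2: B <- M -> P <- Q -> F
  P3: B <- M -> P -> F
  P4: B <- M -> G <- F
  P5: B <- H -> P <- M -> G <- F
  P6: B <- H -> P <- Q -> F
  P7: B <- H -> P -> F
  P8: B <- H -> F
The empty set is not sufficient: P3 (B <- M -> P -> F) has no collider blocking it and no conditioned non-collider, so it is open.
Try {H, M}:
  P1: blocked at fork node M ∈ conditioning set.
  P2: blocked at fork node M ∈ conditioning set.
  P3: blocked at fork node M ∈ conditioning set.
  P4: blocked at fork node M ∈ conditioning set.
  P5: blocked at fork node H ∈ conditioning set.
  P6: blocked at fork node H ∈ conditioning set.
  P7: blocked at fork node H ∈ conditioning set.
  P8: blocked at fork node H ∈ conditioning set.
{H, M} contains no descendant of B and blocks every backdoor path.
Every element of {H, M} is needed (dropping H leaves P7 open; dropping M leaves P3 open), so no proper subset is valid.
Among all size-2 subsets of the eligible variables, only {H, M} blocks every backdoor path, so it is the unique smallest valid adjustment set.

{H, M}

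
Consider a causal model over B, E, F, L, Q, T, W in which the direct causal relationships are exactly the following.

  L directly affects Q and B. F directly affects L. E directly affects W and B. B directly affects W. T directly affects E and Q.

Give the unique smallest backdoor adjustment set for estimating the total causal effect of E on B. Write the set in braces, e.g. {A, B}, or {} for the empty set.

{}

Variables eligible for adjustment (non-descendants of E, excluding E and B): {F, L, Q, T}.
Backdoor paths from E to B:
  P1: E <- T -> Q <- L -> B
Each backdoor path contains an unconditioned collider, so every path is already blocked with the empty conditioning set:
  P1: blocked at collider Q (neither it nor any descendant is in the conditioning set).
The empty set is therefore the unique smallest valid set.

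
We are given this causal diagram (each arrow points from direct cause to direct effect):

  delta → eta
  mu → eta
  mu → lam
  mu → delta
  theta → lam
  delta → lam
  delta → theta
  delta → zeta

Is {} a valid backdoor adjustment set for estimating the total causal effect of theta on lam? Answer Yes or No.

Backdoor paths from theta to lam (paths whose first edge points into theta):
  P1: theta <- delta <- mu -> lam
  P2: theta <- delta -> eta <- mu -> lam
  P3: theta <- delta -> lam
Condition 1 (no descendant of theta in the set): holds — descendants of theta are {lam}; none are in {}.
Condition 2 (every backdoor path blocked by {}):
  P1: open — no interior node is in the conditioning set.
  P2: blocked at collider eta (neither it nor any descendant is in the conditioning set).
  P3: open — no interior node is in the conditioning set.
{} does not satisfy the backdoor criterion.

No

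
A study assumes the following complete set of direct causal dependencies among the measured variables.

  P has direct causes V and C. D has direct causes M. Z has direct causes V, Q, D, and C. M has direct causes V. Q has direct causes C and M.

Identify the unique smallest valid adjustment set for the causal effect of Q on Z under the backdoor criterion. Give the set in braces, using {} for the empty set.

{C, M}

Variables eligible for adjustment (non-descendants of Q, excluding Q and Z): {C, D, M, P, V}.
Backdoor paths from Q to Z:
  P1: Q <- M <- V -> P <- C -> Z
  P2: Q <- M <- V -> Z
  P3: Q <- M -> D -> Z
  P4: Q <- C -> P <- V -> M -> D -> Z
  P5: Q <- C -> P <- V -> Z
  P6: Q <- C -> Z
The empty set is not sufficient: P2 (Q <- M <- V -> Z) has no collider blocking it and no conditioned non-collider, so it is open.
Try {C, M}:
  P1: blocked at chain node M ∈ conditioning set.
  P2: blocked at chain node M ∈ conditioning set.
  P3: blocked at fork node M ∈ conditioning set.
  P4: blocked at fork node C ∈ conditioning set.
  P5: blocked at fork node C ∈ conditioning set.
  P6: blocked at fork node C ∈ conditioning set.
{C, M} contains no descendant of Q and blocks every backdoor path.
Every element of {C, M} is needed (dropping C leaves P6 open; dropping M leaves P2 open), so no proper subset is valid.
Among all size-2 subsets of the eligible variables, only {C, M} blocks every backdoor path, so it is the unique smallest valid adjustment set.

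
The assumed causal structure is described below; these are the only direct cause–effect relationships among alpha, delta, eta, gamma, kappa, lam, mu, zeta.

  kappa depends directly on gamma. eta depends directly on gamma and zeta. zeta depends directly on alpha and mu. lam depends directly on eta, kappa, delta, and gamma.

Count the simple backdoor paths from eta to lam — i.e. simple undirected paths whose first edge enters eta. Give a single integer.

2

A backdoor path from eta to lam is any simple undirected path whose first edge points into eta (i.e. leaves eta via a parent).
Parents of eta: {gamma, zeta}.
Enumerating:
  P1: eta <- gamma -> kappa -> lam
  P2: eta <- gamma -> lam
That exhausts the simple backdoor paths. Count: 2.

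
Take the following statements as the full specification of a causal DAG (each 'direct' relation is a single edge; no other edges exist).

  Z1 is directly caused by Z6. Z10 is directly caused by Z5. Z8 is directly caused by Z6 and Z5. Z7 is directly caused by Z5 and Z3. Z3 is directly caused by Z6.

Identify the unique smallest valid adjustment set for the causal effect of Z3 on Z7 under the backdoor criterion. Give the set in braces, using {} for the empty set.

{}

Variables eligible for adjustment (non-descendants of Z3, excluding Z3 and Z7): {Z1, Z10, Z5, Z6, Z8}.
Backdoor paths from Z3 to Z7:
  P1: Z3 <- Z6 -> Z8 <- Z5 -> Z7
Each backdoor path contains an unconditioned collider, so every path is already blocked with the empty conditioning set:
  P1: blocked at collider Z8 (neither it nor any descendant is in the conditioning set).
The empty set is therefore the unique smallest valid set.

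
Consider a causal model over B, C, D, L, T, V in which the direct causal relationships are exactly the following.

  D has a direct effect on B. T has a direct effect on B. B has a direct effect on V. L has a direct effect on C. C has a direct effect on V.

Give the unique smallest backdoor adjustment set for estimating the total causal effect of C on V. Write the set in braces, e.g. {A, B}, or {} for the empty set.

{}

Variables eligible for adjustment (non-descendants of C, excluding C and V): {B, D, L, T}.
Backdoor paths from C to V:
  (none)
With no backdoor paths the empty set already satisfies the criterion, and it is trivially minimal.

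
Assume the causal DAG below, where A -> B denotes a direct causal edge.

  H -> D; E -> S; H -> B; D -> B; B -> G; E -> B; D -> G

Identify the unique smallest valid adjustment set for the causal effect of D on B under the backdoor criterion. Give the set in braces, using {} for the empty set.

{H}

Variables eligible for adjustment (non-descendants of D, excluding D and B): {E, H, S}.
Backdoor paths from D to B:
  P1: D <- H -> B
The empty set is not sufficient: P1 (D <- H -> B) has no collider blocking it and no conditioned non-collider, so it is open.
Try {H}:
  P1: blocked at fork node H ∈ conditioning set.
{H} contains no descendant of D and blocks every backdoor path.
No other singleton works — e.g. {E} leaves P1 open — so {H} is the unique smallest valid adjustment set.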